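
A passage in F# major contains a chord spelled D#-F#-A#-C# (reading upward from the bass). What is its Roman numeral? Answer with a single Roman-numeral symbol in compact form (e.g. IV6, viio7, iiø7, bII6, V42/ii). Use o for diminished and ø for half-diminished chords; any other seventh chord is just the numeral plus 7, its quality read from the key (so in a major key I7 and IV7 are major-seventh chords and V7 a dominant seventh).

vi7

Stacked in thirds the chord is D#-F#-A#-C#: a minor seventh chord on D#.
D# is scale degree 6 in F# major, and a minor seventh chord on that degree is written vi7.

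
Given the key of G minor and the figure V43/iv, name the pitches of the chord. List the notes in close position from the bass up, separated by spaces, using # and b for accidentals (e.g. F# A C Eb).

D F G B

V43/iv is a secondary dominant — the dominant seventh of iv. iv in G minor is C, so the applied chord's root is G, a perfect fifth above.
Building a dominant seventh chord on G gives G-B-D-F.
With the 43 figure the chord is in second inversion; from the bass D upward in close position it reads D-F-G-B.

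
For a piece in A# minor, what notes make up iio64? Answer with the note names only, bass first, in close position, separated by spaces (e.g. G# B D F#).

In A# minor, scale degree 2 is B#, and the diatonic chord built there is a diminished triad.
That chord is spelled B#-D#-F#.
With the 64 figure the chord is in second inversion; from the bass F# upward in close position it reads F#-B#-D#.

F# B# D#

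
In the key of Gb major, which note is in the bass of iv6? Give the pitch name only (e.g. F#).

iv in Gb major has root Cb; the chord is Cb-Ebb-Gb.
The figure 6 means first inversion — the third is in the bass.

Ebb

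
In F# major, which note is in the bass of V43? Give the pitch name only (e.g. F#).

G#

V in F# major has root C#; the chord is C#-E#-G#-B.
The figure 43 means second inversion — the fifth is in the bass.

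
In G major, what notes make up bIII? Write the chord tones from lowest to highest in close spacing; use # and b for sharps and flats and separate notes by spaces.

Bb D F

Scale degree 3 in G major is B; lowering it a half step gives Bb. bIII is a major triad on the lowered third degree, borrowed from the parallel minor.
So the chord is Bb-D-F.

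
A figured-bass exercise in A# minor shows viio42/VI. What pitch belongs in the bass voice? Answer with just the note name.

D

The applied chord viio42/VI is rooted on E#: E#-G#-B-D.
The figure 42 means third inversion — the seventh is in the bass.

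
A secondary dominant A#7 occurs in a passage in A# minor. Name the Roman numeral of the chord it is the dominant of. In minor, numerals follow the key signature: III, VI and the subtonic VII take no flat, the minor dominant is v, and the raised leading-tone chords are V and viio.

iv

The chord is a dominant seventh chord on A#.
A dominant resolves down a perfect fifth: A# → D#. In A# minor, D# is scale degree 4, i.e. iv.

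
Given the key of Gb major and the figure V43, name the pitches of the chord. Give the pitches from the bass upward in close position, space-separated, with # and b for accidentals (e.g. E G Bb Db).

In Gb major, the dominant is Db, and the diatonic chord built there is a dominant seventh chord.
Stacking thirds from Db gives Db-F-Ab-Cb.
The figured bass 43 indicates second inversion, placing the fifth (Ab) in the bass: Ab-Cb-Db-F.

Ab Cb Db F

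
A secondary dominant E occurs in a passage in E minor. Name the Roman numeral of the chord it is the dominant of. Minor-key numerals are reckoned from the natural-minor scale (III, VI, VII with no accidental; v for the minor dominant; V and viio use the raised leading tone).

The chord is a major triad on E.
A dominant resolves down a perfect fifth: E → A. In E minor, A is scale degree 4, i.e. iv.

iv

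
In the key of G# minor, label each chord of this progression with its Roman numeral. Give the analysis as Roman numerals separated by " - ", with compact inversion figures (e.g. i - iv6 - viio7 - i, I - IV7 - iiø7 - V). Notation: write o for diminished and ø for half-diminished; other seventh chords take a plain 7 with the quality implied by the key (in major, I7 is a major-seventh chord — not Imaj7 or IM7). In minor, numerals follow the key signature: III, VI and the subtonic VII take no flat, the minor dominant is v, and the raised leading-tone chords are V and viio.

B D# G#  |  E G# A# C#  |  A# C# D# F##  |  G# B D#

B-D#-G# has root G#, degree 1 in G# minor, so i6.
E-G#-A#-C#: half-diminished seventh chord on A# = scale degree 2 → iiø43.
A#-C#-D#-F##: dominant seventh chord on D# = scale degree 5 → V43.
G#-B-D# has root G#, degree 1 in G# minor, so i.

i6 - iiø43 - V43 - i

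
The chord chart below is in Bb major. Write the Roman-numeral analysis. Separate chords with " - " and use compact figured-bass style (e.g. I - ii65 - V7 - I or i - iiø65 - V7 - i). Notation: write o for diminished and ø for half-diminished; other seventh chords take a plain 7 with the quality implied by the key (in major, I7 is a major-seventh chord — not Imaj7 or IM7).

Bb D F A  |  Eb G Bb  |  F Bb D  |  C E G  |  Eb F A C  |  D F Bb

I7 - IV - I64 - V/V - V42 - I6

Bb-D-F-A has root Bb, degree 1 in Bb major, so I7.
Eb-G-Bb has root Eb, degree 4 in Bb major, so IV.
F-Bb-D has root Bb, degree 1 in Bb major, so I64.
C-E-G: a major triad on C, the applied dominant of V → V/V.
Eb-F-A-C has root F, degree 5 in Bb major, so V42.
D-F-Bb: major triad on Bb = scale degree 1 → I6.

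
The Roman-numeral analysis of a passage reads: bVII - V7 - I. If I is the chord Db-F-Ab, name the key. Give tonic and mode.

Db major

The chord Db is a major triad rooted on Db; its label is I.
If Db is scale degree 1 and the mode makes that degree carry a major triad, the tonic is Db and the mode is major.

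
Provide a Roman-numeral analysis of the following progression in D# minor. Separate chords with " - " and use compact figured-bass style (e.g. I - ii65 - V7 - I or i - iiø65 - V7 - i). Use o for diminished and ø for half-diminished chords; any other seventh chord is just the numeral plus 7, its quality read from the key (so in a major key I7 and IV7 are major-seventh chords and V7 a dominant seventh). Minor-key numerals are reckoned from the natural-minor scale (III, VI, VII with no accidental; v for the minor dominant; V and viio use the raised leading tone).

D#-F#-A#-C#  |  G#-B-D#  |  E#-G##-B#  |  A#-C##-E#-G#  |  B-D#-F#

i7 - iv - V/V - V7 - VI

D#-F#-A#-C#: root D# is the tonic; minor seventh chord there is i7.
G#-B-D# has root G#, degree 4 in D# minor, so iv.
E#-G##-B# is the secondary dominant of V (major triad on E#): V/V.
A#-C##-E#-G#: root A# is the dominant; dominant seventh chord there is V7.
B-D#-F#: major triad on B = scale degree 6 → VI.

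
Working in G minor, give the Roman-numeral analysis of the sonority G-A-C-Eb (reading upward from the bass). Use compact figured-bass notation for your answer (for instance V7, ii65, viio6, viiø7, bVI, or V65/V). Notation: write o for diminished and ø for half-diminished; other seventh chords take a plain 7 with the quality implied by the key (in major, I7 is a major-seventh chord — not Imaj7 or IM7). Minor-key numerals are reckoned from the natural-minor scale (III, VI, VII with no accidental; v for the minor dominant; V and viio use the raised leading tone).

The pitches A-C-Eb-G form a half-diminished seventh chord rooted on A.
In G minor, A is the supertonic; the diatonic half-diminished seventh chord there is iiø7.
With G in the bass the chord is in third inversion, so the figured bass is 42.

iiø42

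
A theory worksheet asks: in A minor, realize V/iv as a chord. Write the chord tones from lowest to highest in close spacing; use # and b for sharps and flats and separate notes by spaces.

A C# E

The slash means an applied dominant: we want the dominant of iv. In A minor, iv is D minor, and its dominant is built on A.
Building a major triad on A gives A-C#-E.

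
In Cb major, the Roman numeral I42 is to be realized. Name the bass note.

Bb

I in Cb major has root Cb; the chord is Cb-Eb-Gb-Bb.
The figure 42 means third inversion — the seventh is in the bass.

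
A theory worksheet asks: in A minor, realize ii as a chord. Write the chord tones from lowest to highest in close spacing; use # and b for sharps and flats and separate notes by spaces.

ii is the minor supertonic, borrowed from the parallel major (the Dorian ii). In A minor that root is B.
So the chord is B-D-F#, a minor triad.

B D F#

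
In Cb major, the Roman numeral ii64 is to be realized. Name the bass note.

Ab

ii in Cb major has root Db; the chord is Db-Fb-Ab.
The figure 64 means second inversion — the fifth is in the bass.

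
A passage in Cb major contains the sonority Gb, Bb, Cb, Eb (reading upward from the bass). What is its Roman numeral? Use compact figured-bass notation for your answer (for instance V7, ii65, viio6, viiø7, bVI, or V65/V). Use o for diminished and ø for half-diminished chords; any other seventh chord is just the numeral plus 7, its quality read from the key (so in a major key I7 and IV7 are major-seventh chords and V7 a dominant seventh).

I43

Stacked in thirds the chord is Cb-Eb-Gb-Bb: a major seventh chord on Cb.
In Cb major, Cb is the tonic; the diatonic major seventh chord there is I7.
With Gb in the bass the chord is in second inversion, so the figured bass is 43.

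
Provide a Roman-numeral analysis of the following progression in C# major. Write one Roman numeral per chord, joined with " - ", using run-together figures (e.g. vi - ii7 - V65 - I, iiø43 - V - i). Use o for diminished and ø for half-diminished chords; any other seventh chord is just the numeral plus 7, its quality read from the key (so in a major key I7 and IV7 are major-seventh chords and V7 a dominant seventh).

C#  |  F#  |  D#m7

C#: root C# is the tonic; major triad there is I.
F#: root F# is the subdominant; major triad there is IV.
D#m7 has root D#, degree 2 in C# major, so ii7.

I - IV - ii7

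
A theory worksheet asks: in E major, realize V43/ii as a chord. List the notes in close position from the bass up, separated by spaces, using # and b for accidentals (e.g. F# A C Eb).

G# B C# E#

V43/ii is a secondary dominant — the dominant seventh of ii. ii in E major is F#, so the applied chord's root is C#, a perfect fifth above.
Building a dominant seventh chord on C# gives C#-E#-G#-B.
The figured bass 43 indicates second inversion, placing the fifth (G#) in the bass: G#-B-C#-E#.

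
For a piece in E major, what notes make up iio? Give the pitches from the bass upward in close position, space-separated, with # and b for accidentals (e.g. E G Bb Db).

Scale degree 2 in E major is F#; here the chord built on it is altered to a diminished triad. iio is the diminished supertonic triad, borrowed from the parallel minor.
So the chord is F#-A-C.

F# A C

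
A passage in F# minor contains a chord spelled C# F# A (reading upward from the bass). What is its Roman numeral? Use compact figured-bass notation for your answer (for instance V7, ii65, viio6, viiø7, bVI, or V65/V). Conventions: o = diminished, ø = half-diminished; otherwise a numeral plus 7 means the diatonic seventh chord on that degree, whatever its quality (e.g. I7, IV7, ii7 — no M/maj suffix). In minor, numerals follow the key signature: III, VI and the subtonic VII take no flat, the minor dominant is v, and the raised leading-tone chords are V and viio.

i64

Stacked in thirds the chord is F#-A-C#: a minor triad on F#.
F# is scale degree 1 in F# minor, and a minor triad on that degree is written i.
With C# in the bass the chord is in second inversion, so the figured bass is 64.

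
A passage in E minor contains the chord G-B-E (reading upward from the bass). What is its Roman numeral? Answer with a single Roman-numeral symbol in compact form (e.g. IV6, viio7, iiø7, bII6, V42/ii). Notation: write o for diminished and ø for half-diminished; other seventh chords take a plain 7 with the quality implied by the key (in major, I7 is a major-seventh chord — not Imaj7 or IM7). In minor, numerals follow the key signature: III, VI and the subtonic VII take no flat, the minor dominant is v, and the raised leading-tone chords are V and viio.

Stacked in thirds the chord is E-G-B: a minor triad on E.
In E minor, E is the tonic; the diatonic minor triad there is i.
With G in the bass the chord is in first inversion, so the figured bass is 6.

i6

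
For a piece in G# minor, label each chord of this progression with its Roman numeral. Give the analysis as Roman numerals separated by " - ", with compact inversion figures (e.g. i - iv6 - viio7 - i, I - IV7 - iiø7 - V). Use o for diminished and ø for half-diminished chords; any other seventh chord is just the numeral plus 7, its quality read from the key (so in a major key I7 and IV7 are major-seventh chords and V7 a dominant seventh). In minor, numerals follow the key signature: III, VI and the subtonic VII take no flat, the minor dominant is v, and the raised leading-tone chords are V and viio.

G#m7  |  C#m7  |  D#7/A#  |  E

i7 - iv7 - V43 - VI

G#m7 has root G#, degree 1 in G# minor, so i7.
C#m7: minor seventh chord on C# = scale degree 4 → iv7.
D#7/A#: root D# is the dominant; dominant seventh chord there is V43.
E: root E is the submediant; major triad there is VI.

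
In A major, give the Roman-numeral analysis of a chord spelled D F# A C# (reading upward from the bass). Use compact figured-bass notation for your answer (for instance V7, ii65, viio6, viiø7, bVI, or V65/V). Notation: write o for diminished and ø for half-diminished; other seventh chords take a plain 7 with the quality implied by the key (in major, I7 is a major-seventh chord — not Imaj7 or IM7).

Stacked in thirds the chord is D-F#-A-C#: a major seventh chord on D.
In A major, D is the subdominant; the diatonic major seventh chord there is IV7.

IV7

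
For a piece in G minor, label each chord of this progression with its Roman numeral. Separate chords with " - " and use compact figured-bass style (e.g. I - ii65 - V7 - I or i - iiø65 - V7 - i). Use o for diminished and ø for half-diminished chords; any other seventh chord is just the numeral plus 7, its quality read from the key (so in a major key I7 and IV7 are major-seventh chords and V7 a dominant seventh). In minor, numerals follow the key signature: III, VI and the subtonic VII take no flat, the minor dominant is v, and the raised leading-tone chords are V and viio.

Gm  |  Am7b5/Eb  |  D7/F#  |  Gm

Gm: minor triad on G = scale degree 1 → i.
Am7b5/Eb has root A, degree 2 in G minor, so iiø43.
D7/F# has root D, degree 5 in G minor, so V65.
Gm has root G, degree 1 in G minor, so i.

i - iiø43 - V65 - i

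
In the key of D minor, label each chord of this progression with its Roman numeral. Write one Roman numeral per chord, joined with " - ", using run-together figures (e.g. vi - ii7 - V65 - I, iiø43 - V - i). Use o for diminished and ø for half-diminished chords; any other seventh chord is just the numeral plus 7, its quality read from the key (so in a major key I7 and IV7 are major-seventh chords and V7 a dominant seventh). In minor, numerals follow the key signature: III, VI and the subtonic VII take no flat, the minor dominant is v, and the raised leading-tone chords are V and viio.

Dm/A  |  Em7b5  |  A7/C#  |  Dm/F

Dm/A has root D, degree 1 in D minor, so i64.
Em7b5: root E is the supertonic; half-diminished seventh chord there is iiø7.
A7/C#: root A is the dominant; dominant seventh chord there is V65.
Dm/F: root D is the tonic; minor triad there is i6.

i64 - iiø7 - V65 - i6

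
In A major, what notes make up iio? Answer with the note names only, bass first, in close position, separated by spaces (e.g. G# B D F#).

B D F

iio is the diminished supertonic triad, borrowed from the parallel minor. In A major that root is B.
So the chord is B-D-F.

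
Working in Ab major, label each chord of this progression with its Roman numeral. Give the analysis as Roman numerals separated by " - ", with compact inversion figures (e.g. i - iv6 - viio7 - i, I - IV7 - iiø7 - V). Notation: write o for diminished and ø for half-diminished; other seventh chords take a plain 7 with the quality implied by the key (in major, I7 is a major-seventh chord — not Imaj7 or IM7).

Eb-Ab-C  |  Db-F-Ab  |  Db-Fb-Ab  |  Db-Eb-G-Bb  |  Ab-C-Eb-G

I64 - IV - iv - V42 - I7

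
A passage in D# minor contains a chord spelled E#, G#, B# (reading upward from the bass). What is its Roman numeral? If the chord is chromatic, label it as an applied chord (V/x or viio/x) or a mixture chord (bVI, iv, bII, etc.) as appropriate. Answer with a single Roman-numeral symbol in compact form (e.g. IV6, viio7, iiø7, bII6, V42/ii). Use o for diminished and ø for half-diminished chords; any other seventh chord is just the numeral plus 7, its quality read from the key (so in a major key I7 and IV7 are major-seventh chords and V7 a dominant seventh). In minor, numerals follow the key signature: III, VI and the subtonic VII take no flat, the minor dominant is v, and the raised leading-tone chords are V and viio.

The pitches E#-G#-B# form a minor triad rooted on E#.
E# is the second degree of D# minor. This is the minor supertonic, borrowed from the parallel major (the Dorian ii).

ii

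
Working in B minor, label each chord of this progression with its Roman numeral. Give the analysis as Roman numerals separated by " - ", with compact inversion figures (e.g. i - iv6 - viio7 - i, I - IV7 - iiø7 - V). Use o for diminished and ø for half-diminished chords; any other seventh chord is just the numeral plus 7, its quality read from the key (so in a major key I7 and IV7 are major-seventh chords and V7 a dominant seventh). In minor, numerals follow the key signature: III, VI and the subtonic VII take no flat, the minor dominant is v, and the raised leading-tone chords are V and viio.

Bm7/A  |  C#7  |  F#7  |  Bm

i42 - V7/V - V7 - i

Bm7/A: root B is the tonic; minor seventh chord there is i42.
C#7 is the secondary dominant of V (dominant seventh chord on C#): V7/V.
F#7: dominant seventh chord on F# = scale degree 5 → V7.
Bm: minor triad on B = scale degree 1 → i.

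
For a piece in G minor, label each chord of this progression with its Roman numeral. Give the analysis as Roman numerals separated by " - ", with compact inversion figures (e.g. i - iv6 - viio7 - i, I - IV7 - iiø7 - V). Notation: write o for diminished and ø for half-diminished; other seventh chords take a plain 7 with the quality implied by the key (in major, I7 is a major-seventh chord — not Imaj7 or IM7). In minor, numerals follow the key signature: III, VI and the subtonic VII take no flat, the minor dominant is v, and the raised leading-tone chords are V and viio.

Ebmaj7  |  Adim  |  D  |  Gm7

VI7 - iio - V - i7

Ebmaj7: root Eb is the submediant; major seventh chord there is VI7.
Adim: root A is the supertonic; diminished triad there is iio.
D: major triad on D = scale degree 5 → V.
Gm7: minor seventh chord on G = scale degree 1 → i7.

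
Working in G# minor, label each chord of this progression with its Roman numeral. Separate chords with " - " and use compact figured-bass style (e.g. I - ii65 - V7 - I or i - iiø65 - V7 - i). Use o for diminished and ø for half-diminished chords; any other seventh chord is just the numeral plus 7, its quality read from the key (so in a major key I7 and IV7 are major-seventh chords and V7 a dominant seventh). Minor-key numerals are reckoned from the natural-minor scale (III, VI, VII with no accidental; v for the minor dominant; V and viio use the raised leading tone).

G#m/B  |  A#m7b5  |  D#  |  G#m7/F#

i6 - iiø7 - V - i42

G#m/B: minor triad on G# = scale degree 1 → i6.
A#m7b5 has root A#, degree 2 in G# minor, so iiø7.
D#: major triad on D# = scale degree 5 → V.
G#m7/F#: root G# is the tonic; minor seventh chord there is i42.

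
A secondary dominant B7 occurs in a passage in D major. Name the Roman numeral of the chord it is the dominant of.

ii

The chord is a dominant seventh chord on B.
A dominant resolves down a perfect fifth: B → E. In D major, E is scale degree 2, i.e. ii.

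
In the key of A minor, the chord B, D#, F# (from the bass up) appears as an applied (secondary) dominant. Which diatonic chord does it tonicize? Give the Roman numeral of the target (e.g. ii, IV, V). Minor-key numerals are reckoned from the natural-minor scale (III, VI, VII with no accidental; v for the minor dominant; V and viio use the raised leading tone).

The chord is a major triad on B.
A dominant resolves down a perfect fifth: B → E. In A minor, E is scale degree 5, i.e. V.

V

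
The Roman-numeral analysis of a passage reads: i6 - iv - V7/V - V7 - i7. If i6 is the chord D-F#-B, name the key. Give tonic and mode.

B minor

The chord Bm/D is a minor triad rooted on B; its label is i6.
If B is scale degree 1 and the mode makes that degree carry a minor triad, the tonic is B and the mode is minor.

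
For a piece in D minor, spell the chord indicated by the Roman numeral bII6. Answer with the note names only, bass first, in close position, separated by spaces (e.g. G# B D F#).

G Bb Eb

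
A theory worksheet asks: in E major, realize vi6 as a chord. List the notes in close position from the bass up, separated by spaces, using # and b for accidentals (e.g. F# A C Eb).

E G# C#

In E major, the submediant is C#, and the diatonic chord built there is a minor triad.
That chord is spelled C#-E-G#.
With the 6 figure the chord is in first inversion; from the bass E upward in close position it reads E-G#-C#.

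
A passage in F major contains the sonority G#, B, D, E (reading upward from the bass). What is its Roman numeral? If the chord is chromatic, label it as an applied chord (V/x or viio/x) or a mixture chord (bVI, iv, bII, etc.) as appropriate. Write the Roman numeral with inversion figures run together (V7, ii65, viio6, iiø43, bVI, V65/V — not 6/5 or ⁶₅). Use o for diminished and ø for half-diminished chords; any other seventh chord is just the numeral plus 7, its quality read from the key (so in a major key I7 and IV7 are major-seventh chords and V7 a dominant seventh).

V65/iii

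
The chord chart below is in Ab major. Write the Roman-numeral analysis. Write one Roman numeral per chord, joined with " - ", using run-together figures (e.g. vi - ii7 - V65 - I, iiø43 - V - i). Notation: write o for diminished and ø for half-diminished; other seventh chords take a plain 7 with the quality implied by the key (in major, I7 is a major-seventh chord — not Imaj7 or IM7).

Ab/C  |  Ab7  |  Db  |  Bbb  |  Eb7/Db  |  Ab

Ab/C has root Ab, degree 1 in Ab major, so I6.
Ab7 is the secondary dominant of IV (dominant seventh chord on Ab): V7/IV.
Db: root Db is the subdominant; major triad there is IV.
Bbb is non-diatonic — a major triad on the lowered supertonic (Bbb): the Neapolitan chord, bII.
Eb7/Db: root Eb is the dominant; dominant seventh chord there is V42.
Ab: major triad on Ab = scale degree 1 → I.

I6 - V7/IV - IV - bII - V42 - I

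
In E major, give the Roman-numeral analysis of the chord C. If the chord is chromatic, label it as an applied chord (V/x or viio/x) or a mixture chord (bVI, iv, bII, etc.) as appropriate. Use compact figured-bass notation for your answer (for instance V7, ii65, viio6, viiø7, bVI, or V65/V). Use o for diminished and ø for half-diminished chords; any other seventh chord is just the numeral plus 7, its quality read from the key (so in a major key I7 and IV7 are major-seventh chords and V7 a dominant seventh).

bVI

The pitches C-E-G form a major triad rooted on C.
C is the lowered sixth degree of E major (diatonic 6 would be C#). This is a major triad on the lowered sixth degree, borrowed from the parallel minor.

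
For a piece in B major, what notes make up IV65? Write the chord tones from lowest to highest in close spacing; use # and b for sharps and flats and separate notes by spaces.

G# B D# E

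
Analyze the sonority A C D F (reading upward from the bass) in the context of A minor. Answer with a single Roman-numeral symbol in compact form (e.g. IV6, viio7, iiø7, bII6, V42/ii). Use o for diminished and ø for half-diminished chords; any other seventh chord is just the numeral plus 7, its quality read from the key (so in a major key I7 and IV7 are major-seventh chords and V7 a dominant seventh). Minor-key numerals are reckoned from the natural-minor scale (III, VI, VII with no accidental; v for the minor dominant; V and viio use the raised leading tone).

iv43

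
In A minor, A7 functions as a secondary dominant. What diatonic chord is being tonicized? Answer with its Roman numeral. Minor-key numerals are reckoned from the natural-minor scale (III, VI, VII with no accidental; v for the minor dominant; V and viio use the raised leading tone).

iv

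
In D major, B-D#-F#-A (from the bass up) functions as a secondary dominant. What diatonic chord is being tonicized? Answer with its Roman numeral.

ii

The chord is a dominant seventh chord on B.
A dominant resolves down a perfect fifth: B → E. In D major, E is scale degree 2, i.e. ii.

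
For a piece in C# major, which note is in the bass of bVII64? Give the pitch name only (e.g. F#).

bVII in C# major has root B; the chord is B-D#-F#.
The figure 64 means second inversion — the fifth is in the bass.

F#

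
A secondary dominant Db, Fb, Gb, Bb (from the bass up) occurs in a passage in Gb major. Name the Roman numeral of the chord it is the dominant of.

IV

The chord is a dominant seventh chord on Gb.
A dominant resolves down a perfect fifth: Gb → Cb. In Gb major, Cb is scale degree 4, i.e. IV.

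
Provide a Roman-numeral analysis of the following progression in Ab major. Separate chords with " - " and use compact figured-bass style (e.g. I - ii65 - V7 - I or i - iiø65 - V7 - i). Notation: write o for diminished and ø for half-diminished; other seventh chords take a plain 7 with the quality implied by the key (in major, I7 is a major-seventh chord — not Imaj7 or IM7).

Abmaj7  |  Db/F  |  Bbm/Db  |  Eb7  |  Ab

Abmaj7: major seventh chord on Ab = scale degree 1 → I7.
Db/F: major triad on Db = scale degree 4 → IV6.
Bbm/Db has root Bb, degree 2 in Ab major, so ii6.
Eb7 has root Eb, degree 5 in Ab major, so V7.
Ab: root Ab is the tonic; major triad there is I.

I7 - IV6 - ii6 - V7 - I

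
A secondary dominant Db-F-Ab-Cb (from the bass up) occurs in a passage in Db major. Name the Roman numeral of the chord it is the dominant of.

The chord is a dominant seventh chord on Db.
A dominant resolves down a perfect fifth: Db → Gb. In Db major, Gb is scale degree 4, i.e. IV.

IV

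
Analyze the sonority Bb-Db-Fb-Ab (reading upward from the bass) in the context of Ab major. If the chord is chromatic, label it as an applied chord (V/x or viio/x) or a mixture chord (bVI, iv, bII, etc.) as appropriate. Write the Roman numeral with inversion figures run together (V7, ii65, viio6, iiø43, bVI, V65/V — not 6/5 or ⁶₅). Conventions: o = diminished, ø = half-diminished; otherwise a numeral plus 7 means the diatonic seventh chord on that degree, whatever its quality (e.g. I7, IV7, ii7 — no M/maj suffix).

The pitches Bb-Db-Fb-Ab form a half-diminished seventh chord rooted on Bb.
Bb is the second degree of Ab major. This is the half-diminished supertonic seventh, borrowed from the parallel minor.

iiø7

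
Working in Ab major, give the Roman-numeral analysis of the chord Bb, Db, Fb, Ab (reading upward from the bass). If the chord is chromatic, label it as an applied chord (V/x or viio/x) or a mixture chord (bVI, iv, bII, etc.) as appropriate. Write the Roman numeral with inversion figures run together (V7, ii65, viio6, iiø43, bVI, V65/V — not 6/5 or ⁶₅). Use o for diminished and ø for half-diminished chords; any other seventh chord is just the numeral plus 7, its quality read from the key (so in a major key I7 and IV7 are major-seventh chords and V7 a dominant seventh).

Stacked in thirds the chord is Bb-Db-Fb-Ab: a half-diminished seventh chord on Bb.
Bb is the second degree of Ab major. This is the half-diminished supertonic seventh, borrowed from the parallel minor.

iiø7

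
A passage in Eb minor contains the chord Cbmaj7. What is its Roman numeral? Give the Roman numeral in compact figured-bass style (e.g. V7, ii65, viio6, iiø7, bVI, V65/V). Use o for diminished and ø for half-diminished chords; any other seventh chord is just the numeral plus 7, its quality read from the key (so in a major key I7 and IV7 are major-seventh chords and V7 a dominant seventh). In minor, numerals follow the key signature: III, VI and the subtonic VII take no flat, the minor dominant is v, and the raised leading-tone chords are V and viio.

VI7

The pitches Cb-Eb-Gb-Bb form a major seventh chord rooted on Cb.
In Eb minor, Cb is the submediant; the diatonic major seventh chord there is VI7.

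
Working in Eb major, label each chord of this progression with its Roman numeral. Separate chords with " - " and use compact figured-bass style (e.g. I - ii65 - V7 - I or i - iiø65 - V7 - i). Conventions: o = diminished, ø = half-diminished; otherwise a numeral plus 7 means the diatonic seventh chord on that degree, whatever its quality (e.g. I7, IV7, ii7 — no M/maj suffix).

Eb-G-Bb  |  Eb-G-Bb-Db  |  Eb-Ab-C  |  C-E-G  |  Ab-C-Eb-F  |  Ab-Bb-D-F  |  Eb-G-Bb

Eb-G-Bb: root Eb is the tonic; major triad there is I.
Eb-G-Bb-Db: chromatic; Eb is V of IV, so V7/IV.
Eb-Ab-C has root Ab, degree 4 in Eb major, so IV64.
C-E-G is the secondary dominant of ii (major triad on C): V/ii.
Ab-C-Eb-F: root F is the supertonic; minor seventh chord there is ii65.
Ab-Bb-D-F: root Bb is the dominant; dominant seventh chord there is V42.
Eb-G-Bb: major triad on Eb = scale degree 1 → I.

I - V7/IV - IV64 - V/ii - ii65 - V42 - I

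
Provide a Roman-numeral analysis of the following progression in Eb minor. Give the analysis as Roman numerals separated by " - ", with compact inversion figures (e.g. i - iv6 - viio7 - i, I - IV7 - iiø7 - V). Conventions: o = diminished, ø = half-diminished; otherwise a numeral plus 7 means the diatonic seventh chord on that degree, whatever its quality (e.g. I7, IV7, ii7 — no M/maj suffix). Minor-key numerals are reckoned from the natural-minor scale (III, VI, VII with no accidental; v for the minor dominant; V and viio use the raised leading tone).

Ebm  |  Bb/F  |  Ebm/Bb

i - V64 - i64

Ebm has root Eb, degree 1 in Eb minor, so i.
Bb/F: major triad on Bb = scale degree 5 → V64.
Ebm/Bb has root Eb, degree 1 in Eb minor, so i64.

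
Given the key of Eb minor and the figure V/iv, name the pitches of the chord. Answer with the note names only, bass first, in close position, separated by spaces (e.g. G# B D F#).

Eb G Bb

The slash means an applied dominant: we want the dominant of iv. In Eb minor, iv is Ab minor, and its dominant is built on Eb.
Building a major triad on Eb gives Eb-G-Bb.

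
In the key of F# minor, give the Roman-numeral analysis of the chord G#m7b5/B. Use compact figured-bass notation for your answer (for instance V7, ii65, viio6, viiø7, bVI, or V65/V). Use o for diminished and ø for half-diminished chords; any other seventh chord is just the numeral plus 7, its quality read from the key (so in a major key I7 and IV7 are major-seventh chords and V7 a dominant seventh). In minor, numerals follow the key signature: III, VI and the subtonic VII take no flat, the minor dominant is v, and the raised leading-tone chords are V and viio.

iiø65

Stacked in thirds the chord is G#-B-D-F#: a half-diminished seventh chord on G#.
In F# minor, G# is the supertonic; the diatonic half-diminished seventh chord there is iiø7.
With B in the bass the chord is in first inversion, so the figured bass is 65.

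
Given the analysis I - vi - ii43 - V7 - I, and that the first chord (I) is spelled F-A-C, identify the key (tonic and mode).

F major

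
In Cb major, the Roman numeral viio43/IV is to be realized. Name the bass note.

The applied chord viio43/IV is rooted on Eb: Eb-Gb-Bbb-Dbb.
The figure 43 means second inversion — the fifth is in the bass.

Bbb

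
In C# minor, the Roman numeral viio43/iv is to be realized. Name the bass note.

The applied chord viio43/iv is rooted on E#: E#-G#-B-D.
The figure 43 means second inversion — the fifth is in the bass.

B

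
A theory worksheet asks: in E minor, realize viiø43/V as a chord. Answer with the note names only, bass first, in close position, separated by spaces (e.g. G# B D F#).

E G# A# C#

viiø43/V is a secondary leading-tone chord. The target V is B in E minor; the applied chord is rooted a semitone below, on A#.
Building a half-diminished seventh chord on A# gives A#-C#-E-G#.
With the 43 figure the chord is in second inversion; from the bass E upward in close position it reads E-G#-A#-C#.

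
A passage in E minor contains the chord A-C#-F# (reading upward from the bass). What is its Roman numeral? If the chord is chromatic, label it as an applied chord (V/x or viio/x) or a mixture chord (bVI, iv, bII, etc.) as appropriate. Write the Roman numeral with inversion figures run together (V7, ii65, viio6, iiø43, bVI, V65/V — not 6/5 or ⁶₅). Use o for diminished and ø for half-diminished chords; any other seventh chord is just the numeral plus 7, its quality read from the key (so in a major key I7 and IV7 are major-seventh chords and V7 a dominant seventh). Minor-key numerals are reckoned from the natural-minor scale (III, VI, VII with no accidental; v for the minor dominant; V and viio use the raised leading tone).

The pitches F#-A-C# form a minor triad rooted on F#.
F# is the second degree of E minor. This is the minor supertonic, borrowed from the parallel major (the Dorian ii).
With A in the bass the chord is in first inversion, so the figured bass is 6.

ii6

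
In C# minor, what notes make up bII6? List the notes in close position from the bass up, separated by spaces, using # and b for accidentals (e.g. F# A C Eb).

bII6 is the Neapolitan sixth — a major triad on the lowered second degree, here in its customary first inversion. In C# minor that root is D.
So the chord is D-F#-A, a major triad.
The figured bass 6 indicates first inversion, placing the third (F#) in the bass: F#-A-D.

F# A D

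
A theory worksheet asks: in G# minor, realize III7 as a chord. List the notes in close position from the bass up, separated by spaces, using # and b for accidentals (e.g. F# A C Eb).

The numeral's case and figure indicate a major seventh chord. In G# minor its root, scale degree 3, is B.
That chord is spelled B-D#-F#-A#.

B D# F# A#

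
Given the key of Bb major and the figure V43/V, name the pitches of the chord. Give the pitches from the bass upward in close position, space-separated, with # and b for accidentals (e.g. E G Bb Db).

G Bb C E

V43/V is a secondary dominant — the dominant seventh of V. V in Bb major is F, so the applied chord's root is C, a perfect fifth above.
Building a dominant seventh chord on C gives C-E-G-Bb.
With the 43 figure the chord is in second inversion; from the bass G upward in close position it reads G-Bb-C-E.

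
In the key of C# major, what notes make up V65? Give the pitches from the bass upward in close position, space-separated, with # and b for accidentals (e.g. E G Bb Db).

B# D# F# G#

In C# major, scale degree 5 is G#, and the diatonic chord built there is a dominant seventh chord.
Stacking thirds from G# gives G#-B#-D#-F#.
The figured bass 65 indicates first inversion, placing the third (B#) in the bass: B#-D#-F#-G#.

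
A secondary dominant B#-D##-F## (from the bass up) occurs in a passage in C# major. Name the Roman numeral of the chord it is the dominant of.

The chord is a major triad on B#.
A dominant resolves down a perfect fifth: B# → E#. In C# major, E# is scale degree 3, i.e. iii.

iii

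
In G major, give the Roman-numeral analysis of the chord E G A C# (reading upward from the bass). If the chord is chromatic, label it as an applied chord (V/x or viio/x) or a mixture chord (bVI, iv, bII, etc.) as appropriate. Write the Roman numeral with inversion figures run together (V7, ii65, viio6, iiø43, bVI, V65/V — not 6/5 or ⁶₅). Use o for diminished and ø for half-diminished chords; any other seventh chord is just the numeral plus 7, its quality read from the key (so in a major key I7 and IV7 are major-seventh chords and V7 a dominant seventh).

V43/V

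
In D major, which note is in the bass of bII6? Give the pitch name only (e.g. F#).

G

bII in D major has root Eb; the chord is Eb-G-Bb.
The figure 6 means first inversion — the third is in the bass.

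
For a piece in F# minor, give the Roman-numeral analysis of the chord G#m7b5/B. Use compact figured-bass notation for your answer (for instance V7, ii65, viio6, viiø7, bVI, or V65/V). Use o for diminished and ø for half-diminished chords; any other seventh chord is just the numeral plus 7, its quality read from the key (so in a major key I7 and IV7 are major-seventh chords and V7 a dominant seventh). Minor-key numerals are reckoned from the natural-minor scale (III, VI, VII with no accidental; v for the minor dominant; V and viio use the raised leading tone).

The pitches G#-B-D-F# form a half-diminished seventh chord rooted on G#.
G# is scale degree 2 in F# minor, and a half-diminished seventh chord on that degree is written iiø7.
With B in the bass the chord is in first inversion, so the figured bass is 65.

iiø65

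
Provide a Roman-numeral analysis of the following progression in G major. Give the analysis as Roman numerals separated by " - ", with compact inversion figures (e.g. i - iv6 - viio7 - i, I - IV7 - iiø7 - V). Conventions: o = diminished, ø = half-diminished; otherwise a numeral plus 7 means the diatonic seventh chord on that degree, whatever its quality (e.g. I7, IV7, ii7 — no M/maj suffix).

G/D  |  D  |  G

I64 - V - I

G/D: major triad on G = scale degree 1 → I64.
D: root D is the dominant; major triad there is V.
G: major triad on G = scale degree 1 → I.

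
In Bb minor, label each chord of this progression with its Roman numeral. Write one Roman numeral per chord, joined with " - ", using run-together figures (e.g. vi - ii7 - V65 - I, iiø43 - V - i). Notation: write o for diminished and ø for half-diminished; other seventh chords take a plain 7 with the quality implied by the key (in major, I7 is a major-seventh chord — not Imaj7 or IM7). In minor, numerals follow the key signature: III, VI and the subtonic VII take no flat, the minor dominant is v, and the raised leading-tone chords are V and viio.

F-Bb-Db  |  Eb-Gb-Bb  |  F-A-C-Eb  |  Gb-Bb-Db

F-Bb-Db: minor triad on Bb = scale degree 1 → i64.
Eb-Gb-Bb: minor triad on Eb = scale degree 4 → iv.
F-A-C-Eb: dominant seventh chord on F = scale degree 5 → V7.
Gb-Bb-Db has root Gb, degree 6 in Bb minor, so VI.

i64 - iv - V7 - VI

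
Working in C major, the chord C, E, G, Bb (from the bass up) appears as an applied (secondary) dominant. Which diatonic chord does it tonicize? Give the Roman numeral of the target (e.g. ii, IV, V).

The chord is a dominant seventh chord on C.
A dominant resolves down a perfect fifth: C → F. In C major, F is scale degree 4, i.e. IV.

IV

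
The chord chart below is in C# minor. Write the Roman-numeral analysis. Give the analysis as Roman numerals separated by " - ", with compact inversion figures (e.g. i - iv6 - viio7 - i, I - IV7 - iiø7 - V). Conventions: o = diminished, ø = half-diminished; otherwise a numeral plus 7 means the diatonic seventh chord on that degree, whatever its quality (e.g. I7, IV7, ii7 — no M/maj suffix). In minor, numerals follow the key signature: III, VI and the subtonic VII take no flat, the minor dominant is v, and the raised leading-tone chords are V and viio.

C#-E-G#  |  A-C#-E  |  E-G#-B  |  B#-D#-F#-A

i - VI - III - viio7

C#-E-G#: minor triad on C# = scale degree 1 → i.
A-C#-E: root A is the submediant; major triad there is VI.
E-G#-B: root E is the mediant; major triad there is III.
B#-D#-F#-A: root B# is the leading tone; fully diminished seventh chord there is viio7.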